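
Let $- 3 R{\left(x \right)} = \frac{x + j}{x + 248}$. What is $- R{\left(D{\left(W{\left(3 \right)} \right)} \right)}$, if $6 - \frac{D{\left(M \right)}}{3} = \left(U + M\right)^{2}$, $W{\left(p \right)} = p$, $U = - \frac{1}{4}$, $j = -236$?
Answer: $- \frac{3851}{11679} \approx -0.32974$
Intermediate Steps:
$U = - \frac{1}{4}$ ($U = \left(-1\right) \frac{1}{4} = - \frac{1}{4} \approx -0.25$)
$D{\left(M \right)} = 18 - 3 \left(- \frac{1}{4} + M\right)^{2}$
$R{\left(x \right)} = - \frac{-236 + x}{3 \left(248 + x\right)}$ ($R{\left(x \right)} = - \frac{\left(x - 236\right) \frac{1}{x + 248}}{3} = - \frac{\left(-236 + x\right) \frac{1}{248 + x}}{3} = - \frac{\frac{1}{248 + x} \left(-236 + x\right)}{3} = - \frac{-236 + x}{3 \left(248 + x\right)}$)
$- R{\left(D{\left(W{\left(3 \right)} \right)} \right)} = - \frac{236 - \left(18 - \frac{3 \left(-1 + 4 \cdot 3\right)^{2}}{16}\right)}{3 \left(248 + \left(18 - \frac{3 \left(-1 + 4 \cdot 3\right)^{2}}{16}\right)\right)} = - \frac{236 - \left(18 - \frac{3 \left(-1 + 12\right)^{2}}{16}\right)}{3 \left(248 + \left(18 - \frac{3 \left(-1 + 12\right)^{2}}{16}\right)\right)} = - \frac{236 - \left(18 - \frac{3 \cdot 11^{2}}{16}\right)}{3 \left(248 + \left(18 - \frac{3 \cdot 11^{2}}{16}\right)\right)} = - \frac{236 - \left(18 - \frac{363}{16}\right)}{3 \left(248 + \left(18 - \frac{363}{16}\right)\right)} = - \frac{236 - - \frac{75}{16}}{3 \left(248 - \frac{75}{16}\right)} = - \frac{236 + \frac{75}{16}}{3 \cdot \frac{3893}{16}} = - \frac{16 \cdot 3851}{3 \cdot 3893 \cdot 16} = \left(-1\right) \frac{3851}{11679} = - \frac{3851}{11679}$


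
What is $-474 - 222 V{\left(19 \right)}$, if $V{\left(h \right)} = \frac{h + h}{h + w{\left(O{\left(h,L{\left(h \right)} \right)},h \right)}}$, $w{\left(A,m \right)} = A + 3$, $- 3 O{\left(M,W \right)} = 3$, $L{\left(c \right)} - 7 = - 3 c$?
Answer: $- \frac{6130}{7} \approx -875.71$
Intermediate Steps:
$L{\left(c \right)} = 7 - 3 c$
$O{\left(M,W \right)} = -1$ ($O{\left(M,W \right)} = \left(- \frac{1}{3}\right) 3 = -1$)
$w{\left(A,m \right)} = 3 + A$
$V{\left(h \right)} = \frac{2 h}{2 + h}$ ($V{\left(h \right)} = \frac{h + h}{h + \left(3 - 1\right)} = \frac{2 h}{h + 2} = \frac{2 h}{2 + h}$)
$-474 - 222 V{\left(19 \right)} = -474 - 222 \cdot 2 \cdot 19 \frac{1}{2 + 19} = -474 - 222 \cdot 2 \cdot 19 \cdot \frac{1}{21} = -474 - \frac{2812}{7} = - \frac{6130}{7}$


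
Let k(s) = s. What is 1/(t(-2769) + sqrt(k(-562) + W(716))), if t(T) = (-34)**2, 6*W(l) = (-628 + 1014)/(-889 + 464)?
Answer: 1473900/1704545143 - 5*I*sqrt(36553893)/1704545143 ≈ 0.00086469 - 1.7735e-5*I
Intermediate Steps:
W(l) = -193/1275 (W(l) = ((-628 + 1014)/(-889 + 464))/6 = (386/(-425))/6 = (386*(-1/425))/6 = (1/6)*(-386/425) = -193/1275)
t(T) = 1156
1/(t(-2769) + sqrt(k(-562) + W(716))) = 1/(1156 + sqrt(-562 - 193/1275)) = 1/(1156 + sqrt(-716743/1275)) = 1/(1156 + I*sqrt(36553893)/255)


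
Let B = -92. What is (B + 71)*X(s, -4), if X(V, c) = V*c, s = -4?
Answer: -336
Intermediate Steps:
(B + 71)*X(s, -4) = (-92 + 71)*(-4*(-4)) = -21*16 = -336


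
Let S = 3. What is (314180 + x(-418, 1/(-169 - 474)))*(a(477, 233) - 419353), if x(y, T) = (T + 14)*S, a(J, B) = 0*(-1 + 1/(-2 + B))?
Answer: -84728069111279/643 ≈ -1.3177e+11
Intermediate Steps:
a(J, B) = 0
x(y, T) = 42 + 3*T (x(y, T) = (T + 14)*3 = (14 + T)*3 = 42 + 3*T)
(314180 + x(-418, 1/(-169 - 474)))*(a(477, 233) - 419353) = (314180 + (42 + 3/(-169 - 474)))*(0 - 419353) = (314180 + (42 + 3/(-643)))*(-419353) = (314180 + (42 + 3*(-1/643)))*(-419353) = (314180 + (42 - 3/643))*(-419353) = (314180 + 27003/643)*(-419353) = (202044743/643)*(-419353) = -84728069111279/643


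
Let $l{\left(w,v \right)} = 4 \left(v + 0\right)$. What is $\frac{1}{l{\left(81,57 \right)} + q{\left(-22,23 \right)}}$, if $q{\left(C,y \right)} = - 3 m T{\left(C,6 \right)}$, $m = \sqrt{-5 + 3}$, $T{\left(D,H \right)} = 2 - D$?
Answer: $\frac{19}{5196} + \frac{i \sqrt{2}}{866} \approx 0.0036567 + 0.001633 i$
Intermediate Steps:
$m = i \sqrt{2}$ ($m = \sqrt{-2} = i \sqrt{2} \approx 1.4142 i$)
$q{\left(C,y \right)} = - 3 i \sqrt{2} \left(2 - C\right)$
$l{\left(w,v \right)} = 4 v$
$\frac{1}{l{\left(81,57 \right)} + q{\left(-22,23 \right)}} = \frac{1}{4 \cdot 57 + 3 i \sqrt{2} \left(-2 - 22\right)} = \frac{1}{228 + 3 i \sqrt{2} \left(-24\right)} = \frac{1}{228 - 72 i \sqrt{2}}$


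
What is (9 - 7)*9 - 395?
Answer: -377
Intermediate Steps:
(9 - 7)*9 - 395 = 2*9 - 395 = 18 - 395 = -377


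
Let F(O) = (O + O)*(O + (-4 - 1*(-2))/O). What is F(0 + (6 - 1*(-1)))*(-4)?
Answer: -376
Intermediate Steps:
F(O) = 2*O*(O - 2/O) (F(O) = (2*O)*(O + (-4 + 2)/O) = (2*O)*(O - 2/O) = 2*O*(O - 2/O))
F(0 + (6 - 1*(-1)))*(-4) = (-4 + 2*(0 + (6 - 1*(-1)))²)*(-4) = (-4 + 2*(0 + (6 + 1))²)*(-4) = (-4 + 2*(0 + 7)²)*(-4) = (-4 + 2*7²)*(-4) = (-4 + 2*49)*(-4) = (-4 + 98)*(-4) = 94*(-4) = -376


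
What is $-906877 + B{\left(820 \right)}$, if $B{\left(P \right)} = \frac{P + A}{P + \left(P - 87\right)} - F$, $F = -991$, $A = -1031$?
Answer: $- \frac{1406841169}{1553} \approx -9.0589 \cdot 10^{5}$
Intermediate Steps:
$B{\left(P \right)} = 991 + \frac{-1031 + P}{-87 + 2 P}$ ($B{\left(P \right)} = \frac{P - 1031}{P + \left(P - 87\right)} - -991 = \frac{-1031 + P}{P + \left(P - 87\right)} + 991 = \frac{-1031 + P}{P + \left(-87 + P\right)} + 991 = \frac{-1031 + P}{-87 + 2 P} + 991 = 991 + \frac{-1031 + P}{-87 + 2 P}$)
$-906877 + B{\left(820 \right)} = -906877 + \frac{-87248 + 1983 \cdot 820}{-87 + 2 \cdot 820} = -906877 + \frac{-87248 + 1626060}{-87 + 1640} = -906877 + \frac{1}{1553} \cdot 1538812 = -906877 + \frac{1538812}{1553} = - \frac{1406841169}{1553}$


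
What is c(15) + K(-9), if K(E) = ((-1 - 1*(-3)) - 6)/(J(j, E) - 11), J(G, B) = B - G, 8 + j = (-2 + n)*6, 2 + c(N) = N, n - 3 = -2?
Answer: 41/3 ≈ 13.667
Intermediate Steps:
n = 1 (n = 3 - 2 = 1)
c(N) = -2 + N
j = -14 (j = -8 + (-2 + 1)*6 = -8 - 1*6 = -8 - 6 = -14)
K(E) = -4/(3 + E) (K(E) = ((-1 - 1*(-3)) - 6)/((E - 1*(-14)) - 11) = ((-1 + 3) - 6)/((E + 14) - 11) = (2 - 6)/((14 + E) - 11) = -4/(3 + E))
c(15) + K(-9) = (-2 + 15) - 4/(3 - 9) = 13 - 4/(-6) = 13 - 4*(-⅙) = 13 + ⅔ = 41/3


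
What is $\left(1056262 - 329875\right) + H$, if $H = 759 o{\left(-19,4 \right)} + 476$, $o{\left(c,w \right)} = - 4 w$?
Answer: $714719$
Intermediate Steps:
$H = -11668$ ($H = 759 \left(\left(-4\right) 4\right) + 476 = 759 \left(-16\right) + 476 = -12144 + 476 = -11668$)
$\left(1056262 - 329875\right) + H = \left(1056262 - 329875\right) - 11668 = 726387 - 11668 = 714719$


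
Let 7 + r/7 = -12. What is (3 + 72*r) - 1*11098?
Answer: -20671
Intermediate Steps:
r = -133 (r = -49 + 7*(-12) = -49 - 84 = -133)
(3 + 72*r) - 1*11098 = (3 + 72*(-133)) - 1*11098 = (3 - 9576) - 11098 = -9573 - 11098 = -20671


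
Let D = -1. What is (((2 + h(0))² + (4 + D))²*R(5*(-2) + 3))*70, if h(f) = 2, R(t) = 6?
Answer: 151620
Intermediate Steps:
(((2 + h(0))² + (4 + D))²*R(5*(-2) + 3))*70 = (((2 + 2)² + (4 - 1))²*6)*70 = ((4² + 3)²*6)*70 = ((16 + 3)²*6)*70 = (19²*6)*70 = (361*6)*70 = 2166*70 = 151620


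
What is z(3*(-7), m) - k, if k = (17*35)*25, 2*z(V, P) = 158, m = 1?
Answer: -14796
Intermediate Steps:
z(V, P) = 79 (z(V, P) = (½)*158 = 79)
k = 14875 (k = 595*25 = 14875)
z(3*(-7), m) - k = 79 - 1*14875 = 79 - 14875 = -14796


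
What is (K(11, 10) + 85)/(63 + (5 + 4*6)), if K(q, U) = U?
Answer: 95/92 ≈ 1.0326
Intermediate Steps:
(K(11, 10) + 85)/(63 + (5 + 4*6)) = (10 + 85)/(63 + (5 + 4*6)) = 95/(63 + (5 + 24)) = 95/(63 + 29) = 95/92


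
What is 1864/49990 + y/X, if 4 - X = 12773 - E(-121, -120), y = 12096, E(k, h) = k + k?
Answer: -96737756/108403315 ≈ -0.89239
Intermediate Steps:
E(k, h) = 2*k
X = -13011 (X = 4 - (12773 - 2*(-121)) = 4 - (12773 - 1*(-242)) = 4 - (12773 + 242) = 4 - 1*13015 = 4 - 13015 = -13011)
1864/49990 + y/X = 1864/49990 + 12096/(-13011) = 1864*(1/49990) + 12096*(-1/13011) = 932/24995 - 4032/4337 = -96737756/108403315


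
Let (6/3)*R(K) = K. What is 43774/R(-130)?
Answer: -43774/65 ≈ -673.45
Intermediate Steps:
R(K) = K/2
43774/R(-130) = 43774/(((1/2)*(-130))) = 43774/(-65) = 43774*(-1/65) = -43774/65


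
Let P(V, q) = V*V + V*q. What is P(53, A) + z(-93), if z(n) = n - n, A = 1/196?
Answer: 550617/196 ≈ 2809.3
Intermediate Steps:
A = 1/196 ≈ 0.0051020
z(n) = 0
P(V, q) = V**2 + V*q
P(53, A) + z(-93) = 53*(53 + 1/196) + 0 = 53*(10389/196) + 0 = 550617/196 + 0 = 550617/196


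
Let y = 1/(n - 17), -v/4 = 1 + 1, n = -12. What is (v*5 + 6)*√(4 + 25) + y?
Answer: -1/29 - 34*√29 ≈ -183.13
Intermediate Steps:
v = -8 (v = -4*(1 + 1) = -4*2 = -8)
y = -1/29 (y = 1/(-12 - 17) = 1/(-29) = -1/29 ≈ -0.034483)
(v*5 + 6)*√(4 + 25) + y = (-8*5 + 6)*√(4 + 25) - 1/29 = (-40 + 6)*√29 - 1/29 = -34*√29 - 1/29 = -1/29 - 34*√29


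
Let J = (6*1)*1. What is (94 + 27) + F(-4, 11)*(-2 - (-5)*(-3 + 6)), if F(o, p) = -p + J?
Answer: 56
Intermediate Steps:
J = 6 (J = 6*1 = 6)
F(o, p) = 6 - p (F(o, p) = -p + 6 = 6 - p)
(94 + 27) + F(-4, 11)*(-2 - (-5)*(-3 + 6)) = (94 + 27) + (6 - 1*11)*(-2 - (-5)*(-3 + 6)) = 121 + (6 - 11)*(-2 - (-5)*3) = 121 - 5*(-2 - 1*(-15)) = 121 - 5*(-2 + 15) = 121 - 5*13 = 121 - 65 = 56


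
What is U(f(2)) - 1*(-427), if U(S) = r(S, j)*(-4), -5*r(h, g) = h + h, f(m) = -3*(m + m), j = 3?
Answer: 2039/5 ≈ 407.80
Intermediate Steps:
f(m) = -6*m
r(h, g) = -2*h/5 (r(h, g) = -(h + h)/5 = -2*h/5)
U(S) = 8*S/5 (U(S) = -2*S/5*(-4) = 8*S/5)
U(f(2)) - 1*(-427) = 8*(-6*2)/5 - 1*(-427) = (8/5)*(-12) + 427 = -96/5 + 427 = 2039/5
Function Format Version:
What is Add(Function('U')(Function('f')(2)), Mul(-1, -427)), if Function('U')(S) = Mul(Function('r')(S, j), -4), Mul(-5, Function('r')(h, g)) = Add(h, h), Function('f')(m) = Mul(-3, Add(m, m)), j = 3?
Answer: Rational(2039, 5) ≈ 407.80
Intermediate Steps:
Function('f')(m) = Mul(-6, m) (Function('f')(m) = Mul(-3, Mul(2, m)) = Mul(-6, m))
Function('r')(h, g) = Mul(Rational(-2, 5), h) (Function('r')(h, g) = Mul(Rational(-1, 5), Add(h, h)) = Mul(Rational(-1, 5), Mul(2, h)) = Mul(Rational(-2, 5), h))
Function('U')(S) = Mul(Rational(8, 5), S) (Function('U')(S) = Mul(Mul(Rational(-2, 5), S), -4) = Mul(Rational(8, 5), S))
Add(Function('U')(Function('f')(2)), Mul(-1, -427)) = Add(Mul(Rational(8, 5), Mul(-6, 2)), Mul(-1, -427)) = Add(Mul(Rational(8, 5), -12), 427) = Add(Rational(-96, 5), 427) = Rational(2039, 5)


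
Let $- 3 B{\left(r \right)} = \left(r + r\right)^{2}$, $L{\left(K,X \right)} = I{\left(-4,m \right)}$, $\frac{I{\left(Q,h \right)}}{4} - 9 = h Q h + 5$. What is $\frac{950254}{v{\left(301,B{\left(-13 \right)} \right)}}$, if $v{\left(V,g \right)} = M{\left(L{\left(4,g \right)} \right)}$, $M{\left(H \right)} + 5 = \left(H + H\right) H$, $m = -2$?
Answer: $\frac{950254}{123} \approx 7725.6$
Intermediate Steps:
$I{\left(Q,h \right)} = 56 + 4 Q h^{2}$ ($I{\left(Q,h \right)} = 36 + 4 \left(h Q h + 5\right) = 36 + 4 \left(Q h h + 5\right) = 36 + 4 \left(Q h^{2} + 5\right) = 36 + 4 \left(5 + Q h^{2}\right) = 36 + \left(20 + 4 Q h^{2}\right) = 56 + 4 Q h^{2}$)
$L{\left(K,X \right)} = -8$ ($L{\left(K,X \right)} = 56 + 4 \left(-4\right) \left(-2\right)^{2} = 56 + 4 \left(-4\right) 4 = 56 - 64 = -8$)
$B{\left(r \right)} = - \frac{4 r^{2}}{3}$ ($B{\left(r \right)} = - \frac{\left(r + r\right)^{2}}{3} = - \frac{\left(2 r\right)^{2}}{3} = - \frac{4 r^{2}}{3}$)
$M{\left(H \right)} = -5 + 2 H^{2}$ ($M{\left(H \right)} = -5 + \left(H + H\right) H = -5 + 2 H H = -5 + 2 H^{2}$)
$v{\left(V,g \right)} = 123$ ($v{\left(V,g \right)} = -5 + 2 \left(-8\right)^{2} = -5 + 2 \cdot 64 = -5 + 128 = 123$)
$\frac{950254}{v{\left(301,B{\left(-13 \right)} \right)}} = \frac{950254}{123}$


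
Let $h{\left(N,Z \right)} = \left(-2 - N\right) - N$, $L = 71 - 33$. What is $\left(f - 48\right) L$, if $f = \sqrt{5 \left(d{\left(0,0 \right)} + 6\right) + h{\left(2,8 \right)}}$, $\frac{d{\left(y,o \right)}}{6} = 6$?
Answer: $-1824 + 76 \sqrt{51} \approx -1281.3$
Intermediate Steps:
$d{\left(y,o \right)} = 36$ ($d{\left(y,o \right)} = 6 \cdot 6 = 36$)
$L = 38$
$h{\left(N,Z \right)} = -2 - 2 N$
$f = 2 \sqrt{51}$ ($f = \sqrt{5 \left(36 + 6\right) - 6} = \sqrt{5 \cdot 42 - 6} = \sqrt{210 - 6} = \sqrt{204} = 2 \sqrt{51} \approx 14.283$)
$\left(f - 48\right) L = \left(2 \sqrt{51} - 48\right) 38 = \left(-48 + 2 \sqrt{51}\right) 38 = -1824 + 76 \sqrt{51}$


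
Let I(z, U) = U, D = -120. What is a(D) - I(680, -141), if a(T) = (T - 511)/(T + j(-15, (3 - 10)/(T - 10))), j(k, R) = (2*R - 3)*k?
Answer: 148639/996 ≈ 149.24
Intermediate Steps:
j(k, R) = k*(-3 + 2*R) (j(k, R) = (-3 + 2*R)*k = k*(-3 + 2*R))
a(T) = (-511 + T)/(45 + T + 210/(-10 + T)) (a(T) = (T - 511)/(T - 15*(-3 + 2*((3 - 10)/(T - 10)))) = (-511 + T)/(T - 15*(-3 + 2*(-7/(-10 + T)))) = (-511 + T)/(T - 15*(-3 - 14/(-10 + T))) = (-511 + T)/(T + (45 + 210/(-10 + T))) = (-511 + T)/(45 + T + 210/(-10 + T)))
a(D) - I(680, -141) = (-511 - 120)*(-10 - 120)/(-240 + 45*(-120) - 120*(-10 - 120)) - 1*(-141) = -631*(-130)/(-240 - 5400 - 120*(-130)) + 141 = -631*(-130)/(-240 - 5400 + 15600) + 141 = -631*(-130)/9960 + 141 = (1/9960)*(-631)*(-130) + 141 = 8203/996 + 141 = 148639/996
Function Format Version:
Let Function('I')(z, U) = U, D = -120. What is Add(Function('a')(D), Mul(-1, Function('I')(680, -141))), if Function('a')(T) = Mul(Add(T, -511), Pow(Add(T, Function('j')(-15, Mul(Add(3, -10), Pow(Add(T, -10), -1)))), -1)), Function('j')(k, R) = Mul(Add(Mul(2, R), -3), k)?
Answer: Rational(148639, 996) ≈ 149.24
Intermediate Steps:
Function('j')(k, R) = Mul(k, Add(-3, Mul(2, R))) (Function('j')(k, R) = Mul(Add(-3, Mul(2, R)), k) = Mul(k, Add(-3, Mul(2, R))))
Function('a')(T) = Mul(Pow(Add(45, T, Mul(210, Pow(Add(-10, T), -1))), -1), Add(-511, T)) (Function('a')(T) = Mul(Add(T, -511), Pow(Add(T, Mul(-15, Add(-3, Mul(2, Mul(Add(3, -10), Pow(Add(T, -10), -1)))))), -1)) = Mul(Add(-511, T), Pow(Add(T, Mul(-15, Add(-3, Mul(2, Mul(-7, Pow(Add(-10, T), -1)))))), -1)) = Mul(Add(-511, T), Pow(Add(T, Mul(-15, Add(-3, Mul(-14, Pow(Add(-10, T), -1))))), -1)) = Mul(Add(-511, T), Pow(Add(T, Add(45, Mul(210, Pow(Add(-10, T), -1)))), -1)) = Mul(Add(-511, T), Pow(Add(45, T, Mul(210, Pow(Add(-10, T), -1))), -1)) = Mul(Pow(Add(45, T, Mul(210, Pow(Add(-10, T), -1))), -1), Add(-511, T)))
Add(Function('a')(D), Mul(-1, Function('I')(680, -141))) = Add(Mul(Pow(Add(-240, Mul(45, -120), Mul(-120, Add(-10, -120))), -1), Add(-511, -120), Add(-10, -120)), Mul(-1, -141)) = Add(Mul(Pow(Add(-240, -5400, Mul(-120, -130)), -1), -631, -130), 141) = Add(Mul(Pow(Add(-240, -5400, 15600), -1), -631, -130), 141) = Add(Mul(Pow(9960, -1), -631, -130), 141) = Add(Mul(Rational(1, 9960), -631, -130), 141) = Add(Rational(8203, 996), 141) = Rational(148639, 996)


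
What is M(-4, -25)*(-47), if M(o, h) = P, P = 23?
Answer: -1081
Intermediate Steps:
M(o, h) = 23
M(-4, -25)*(-47) = 23*(-47) = -1081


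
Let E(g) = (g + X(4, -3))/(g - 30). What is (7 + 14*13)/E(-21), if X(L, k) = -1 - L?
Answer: 9639/26 ≈ 370.73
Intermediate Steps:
E(g) = (-5 + g)/(-30 + g) (E(g) = (g + (-1 - 1*4))/(g - 30) = (g + (-1 - 4))/(-30 + g) = (g - 5)/(-30 + g) = (-5 + g)/(-30 + g))
(7 + 14*13)/E(-21) = (7 + 14*13)/(((-5 - 21)/(-30 - 21))) = (7 + 182)/((-26/(-51))) = 189/((-1/51*(-26))) = 189/(26/51) = 189*(51/26) = 9639/26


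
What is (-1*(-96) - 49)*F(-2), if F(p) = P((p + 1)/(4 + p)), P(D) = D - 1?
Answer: -141/2 ≈ -70.500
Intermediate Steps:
P(D) = -1 + D
F(p) = -1 + (1 + p)/(4 + p) (F(p) = -1 + (p + 1)/(4 + p) = -1 + (1 + p)/(4 + p))
(-1*(-96) - 49)*F(-2) = (-1*(-96) - 49)*(-3/(4 - 2)) = (96 - 49)*(-3/2) = 47*(-3*1/2) = 47*(-3/2) = -141/2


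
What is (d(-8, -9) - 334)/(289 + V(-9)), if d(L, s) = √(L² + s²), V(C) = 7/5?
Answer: -835/726 + 5*√145/1452 ≈ -1.1087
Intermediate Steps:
V(C) = 7/5 (V(C) = 7*(⅕) = 7/5)
(d(-8, -9) - 334)/(289 + V(-9)) = (√((-8)² + (-9)²) - 334)/(289 + 7/5) = (√(64 + 81) - 334)/(1452/5) = (√145 - 334)*(5/1452) = (-334 + √145)*(5/1452) = -835/726 + 5*√145/1452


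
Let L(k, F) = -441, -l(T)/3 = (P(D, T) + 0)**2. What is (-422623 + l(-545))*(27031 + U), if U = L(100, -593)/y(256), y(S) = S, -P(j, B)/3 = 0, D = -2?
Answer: -2924337735385/256 ≈ -1.1423e+10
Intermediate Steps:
P(j, B) = 0 (P(j, B) = -3*0 = 0)
l(T) = 0 (l(T) = -3*(0 + 0)**2 = -3*0**2 = -3*0 = 0)
U = -441/256 ≈ -1.7227
(-422623 + l(-545))*(27031 + U) = (-422623 + 0)*(27031 - 441/256) = -422623*6919495/256 = -2924337735385/256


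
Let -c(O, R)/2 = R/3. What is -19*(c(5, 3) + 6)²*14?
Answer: -4256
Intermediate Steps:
c(O, R) = -2*R/3
-19*(c(5, 3) + 6)²*14 = -19*(-⅔*3 + 6)²*14 = -19*(-2 + 6)²*14 = -19*4²*14 = -19*16*14 = -304*14 = -4256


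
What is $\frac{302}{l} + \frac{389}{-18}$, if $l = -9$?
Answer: $- \frac{331}{6} \approx -55.167$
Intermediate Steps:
$\frac{302}{l} + \frac{389}{-18} = \frac{302}{-9} + \frac{389}{-18} = 302 \left(- \frac{1}{9}\right) + 389 \left(- \frac{1}{18}\right) = - \frac{302}{9} - \frac{389}{18} = - \frac{331}{6}$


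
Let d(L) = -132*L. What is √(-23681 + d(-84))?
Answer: 7*I*√257 ≈ 112.22*I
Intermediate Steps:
√(-23681 + d(-84)) = √(-23681 - 132*(-84)) = √(-23681 + 11088) = √(-12593) = 7*I*√257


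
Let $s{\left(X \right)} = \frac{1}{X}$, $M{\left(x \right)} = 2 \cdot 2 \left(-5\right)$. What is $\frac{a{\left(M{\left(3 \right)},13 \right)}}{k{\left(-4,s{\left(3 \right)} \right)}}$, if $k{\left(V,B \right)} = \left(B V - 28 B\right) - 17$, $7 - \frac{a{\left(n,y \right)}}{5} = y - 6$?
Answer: $0$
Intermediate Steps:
$M{\left(x \right)} = -20$ ($M{\left(x \right)} = 4 \left(-5\right) = -20$)
$a{\left(n,y \right)} = 65 - 5 y$ ($a{\left(n,y \right)} = 35 - 5 \left(y - 6\right) = 35 - 5 \left(-6 + y\right) = 35 - \left(-30 + 5 y\right) = 65 - 5 y$)
$k{\left(V,B \right)} = -17 - 28 B + B V$ ($k{\left(V,B \right)} = \left(- 28 B + B V\right) - 17 = -17 - 28 B + B V$)
$\frac{a{\left(M{\left(3 \right)},13 \right)}}{k{\left(-4,s{\left(3 \right)} \right)}} = \frac{65 - 65}{-17 - \frac{28}{3} + \frac{1}{3} \left(-4\right)} = \frac{0}{-17 - \frac{28}{3} - \frac{4}{3}} = \frac{0}{- \frac{83}{3}} = 0 \left(- \frac{3}{83}\right) = 0$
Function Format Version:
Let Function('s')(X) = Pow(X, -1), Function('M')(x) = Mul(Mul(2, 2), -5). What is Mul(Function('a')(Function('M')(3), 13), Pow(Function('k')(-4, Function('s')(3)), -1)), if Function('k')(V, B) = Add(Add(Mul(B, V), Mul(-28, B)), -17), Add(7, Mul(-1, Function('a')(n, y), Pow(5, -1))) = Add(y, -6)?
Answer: 0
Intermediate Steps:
Function('M')(x) = -20 (Function('M')(x) = Mul(4, -5) = -20)
Function('a')(n, y) = Add(65, Mul(-5, y)) (Function('a')(n, y) = Add(35, Mul(-5, Add(y, -6))) = Add(35, Mul(-5, Add(-6, y))) = Add(35, Add(30, Mul(-5, y))) = Add(65, Mul(-5, y)))
Function('k')(V, B) = Add(-17, Mul(-28, B), Mul(B, V)) (Function('k')(V, B) = Add(Add(Mul(-28, B), Mul(B, V)), -17) = Add(-17, Mul(-28, B), Mul(B, V)))
Mul(Function('a')(Function('M')(3), 13), Pow(Function('k')(-4, Function('s')(3)), -1)) = Mul(Add(65, Mul(-5, 13)), Pow(Add(-17, Mul(-28, Pow(3, -1)), Mul(Pow(3, -1), -4)), -1)) = Mul(Add(65, -65), Pow(Add(-17, Mul(-28, Rational(1, 3)), Mul(Rational(1, 3), -4)), -1)) = Mul(0, Pow(Add(-17, Rational(-28, 3), Rational(-4, 3)), -1)) = Mul(0, Pow(Rational(-83, 3), -1)) = Mul(0, Rational(-3, 83)) = 0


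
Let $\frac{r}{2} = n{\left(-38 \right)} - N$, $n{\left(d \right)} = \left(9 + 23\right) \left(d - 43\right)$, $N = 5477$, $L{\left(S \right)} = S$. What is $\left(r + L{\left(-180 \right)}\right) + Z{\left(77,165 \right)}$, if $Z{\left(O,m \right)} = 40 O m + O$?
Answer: $491959$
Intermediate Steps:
$n{\left(d \right)} = -1376 + 32 d$ ($n{\left(d \right)} = 32 \left(-43 + d\right) = -1376 + 32 d$)
$Z{\left(O,m \right)} = O + 40 O m$ ($Z{\left(O,m \right)} = 40 O m + O = O + 40 O m$)
$r = -16138$ ($r = 2 \left(\left(-1376 + 32 \left(-38\right)\right) - 5477\right) = 2 \left(\left(-1376 - 1216\right) - 5477\right) = 2 \left(-2592 - 5477\right) = 2 \left(-8069\right) = -16138$)
$\left(r + L{\left(-180 \right)}\right) + Z{\left(77,165 \right)} = \left(-16138 - 180\right) + 77 \left(1 + 40 \cdot 165\right) = -16318 + 77 \left(1 + 6600\right) = -16318 + 77 \cdot 6601 = -16318 + 508277 = 491959$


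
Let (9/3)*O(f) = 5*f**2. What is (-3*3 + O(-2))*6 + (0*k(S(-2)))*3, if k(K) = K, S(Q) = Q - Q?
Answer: -14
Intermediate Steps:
S(Q) = 0
O(f) = 5*f**2/3 (O(f) = (5*f**2)/3 = 5*f**2/3)
(-3*3 + O(-2))*6 + (0*k(S(-2)))*3 = (-3*3 + (5/3)*(-2)**2)*6 + (0*0)*3 = (-9 + (5/3)*4)*6 + 0*3 = (-9 + 20/3)*6 + 0 = -7/3*6 + 0 = -14 + 0 = -14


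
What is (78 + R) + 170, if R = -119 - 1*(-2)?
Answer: 131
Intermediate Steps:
R = -117 (R = -119 + 2 = -117)
(78 + R) + 170 = (78 - 117) + 170 = -39 + 170 = 131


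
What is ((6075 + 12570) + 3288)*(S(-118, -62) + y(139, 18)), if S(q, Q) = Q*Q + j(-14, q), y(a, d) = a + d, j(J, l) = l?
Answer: 85165839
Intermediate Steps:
S(q, Q) = q + Q**2 (S(q, Q) = Q*Q + q = Q**2 + q = q + Q**2)
((6075 + 12570) + 3288)*(S(-118, -62) + y(139, 18)) = ((6075 + 12570) + 3288)*((-118 + (-62)**2) + (139 + 18)) = (18645 + 3288)*((-118 + 3844) + 157) = 21933*(3726 + 157) = 21933*3883 = 85165839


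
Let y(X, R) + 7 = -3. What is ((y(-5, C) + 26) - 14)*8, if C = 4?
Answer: 16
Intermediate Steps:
y(X, R) = -10 (y(X, R) = -7 - 3 = -10)
((y(-5, C) + 26) - 14)*8 = ((-10 + 26) - 14)*8 = (16 - 14)*8 = 2*8 = 16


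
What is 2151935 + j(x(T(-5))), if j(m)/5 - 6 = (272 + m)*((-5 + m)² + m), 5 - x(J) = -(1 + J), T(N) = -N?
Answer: 2218470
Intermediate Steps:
x(J) = 6 + J (x(J) = 5 - (-1)*(1 + J) = 5 - (-1 - J) = 5 + (1 + J) = 6 + J)
j(m) = 30 + 5*(272 + m)*(m + (-5 + m)²) (j(m) = 30 + 5*((272 + m)*((-5 + m)² + m)) = 30 + 5*((272 + m)*(m + (-5 + m)²)) = 30 + 5*(272 + m)*(m + (-5 + m)²))
2151935 + j(x(T(-5))) = 2151935 + (34030 - 12115*(6 - 1*(-5)) + 5*(6 - 1*(-5))³ + 1315*(6 - 1*(-5))²) = 2151935 + (34030 - 12115*(6 + 5) + 5*(6 + 5)³ + 1315*(6 + 5)²) = 2151935 + (34030 - 12115*11 + 5*11³ + 1315*11²) = 2151935 + (34030 - 133265 + 5*1331 + 1315*121) = 2151935 + (34030 - 133265 + 6655 + 159115) = 2151935 + 66535 = 2218470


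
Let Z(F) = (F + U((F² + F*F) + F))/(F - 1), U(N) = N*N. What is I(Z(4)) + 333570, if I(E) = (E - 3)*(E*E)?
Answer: 2190796390/27 ≈ 8.1141e+7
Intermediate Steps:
U(N) = N²
Z(F) = (F + (F + 2*F²)²)/(-1 + F) (Z(F) = (F + ((F² + F*F) + F)²)/(F - 1) = (F + ((F² + F²) + F)²)/(-1 + F) = (F + (2*F² + F)²)/(-1 + F) = (F + (F + 2*F²)²)/(-1 + F))
I(E) = E²*(-3 + E) (I(E) = (-3 + E)*E² = E²*(-3 + E))
I(Z(4)) + 333570 = (4*(1 + 4*(1 + 2*4)²)/(-1 + 4))²*(-3 + 4*(1 + 4*(1 + 2*4)²)/(-1 + 4)) + 333570 = (4*(1 + 4*(1 + 8)²)/3)²*(-3 + 4*(1 + 4*(1 + 8)²)/3) + 333570 = (4*(⅓)*(1 + 4*9²))²*(-3 + 4*(⅓)*(1 + 4*9²)) + 333570 = (4*(⅓)*(1 + 4*81))²*(-3 + 4*(⅓)*(1 + 4*81)) + 333570 = (4*(⅓)*(1 + 324))²*(-3 + 4*(⅓)*(1 + 324)) + 333570 = (4*(⅓)*325)²*(-3 + 4*(⅓)*325) + 333570 = (1300/3)²*(-3 + 1300/3) + 333570 = (1690000/9)*(1291/3) + 333570 = 2181790000/27 + 333570 = 2190796390/27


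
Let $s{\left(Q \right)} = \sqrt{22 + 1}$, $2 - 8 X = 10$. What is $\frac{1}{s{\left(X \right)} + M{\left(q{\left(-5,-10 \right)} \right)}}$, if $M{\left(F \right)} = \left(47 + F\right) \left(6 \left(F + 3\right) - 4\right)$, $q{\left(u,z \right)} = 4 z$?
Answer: $- \frac{1582}{2502701} - \frac{\sqrt{23}}{2502701} \approx -0.00063403$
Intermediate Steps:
$X = -1$ ($X = \frac{1}{4} - \frac{5}{4} = -1$)
$s{\left(Q \right)} = \sqrt{23}$
$M{\left(F \right)} = \left(14 + 6 F\right) \left(47 + F\right)$ ($M{\left(F \right)} = \left(47 + F\right) \left(6 \left(3 + F\right) - 4\right) = \left(47 + F\right) \left(\left(18 + 6 F\right) - 4\right) = \left(47 + F\right) \left(14 + 6 F\right) = \left(14 + 6 F\right) \left(47 + F\right)$)
$\frac{1}{s{\left(X \right)} + M{\left(q{\left(-5,-10 \right)} \right)}} = \frac{1}{\sqrt{23} + \left(658 + 6 \left(4 \left(-10\right)\right)^{2} + 296 \cdot 4 \left(-10\right)\right)} = \frac{1}{\sqrt{23} + \left(658 + 6 \left(-40\right)^{2} + 296 \left(-40\right)\right)} = \frac{1}{\sqrt{23} + \left(658 + 6 \cdot 1600 - 11840\right)} = \frac{1}{\sqrt{23} + \left(658 + 9600 - 11840\right)} = \frac{1}{\sqrt{23} - 1582} = \frac{1}{-1582 + \sqrt{23}}$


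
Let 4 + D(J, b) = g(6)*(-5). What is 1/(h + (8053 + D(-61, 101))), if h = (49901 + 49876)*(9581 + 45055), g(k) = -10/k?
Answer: 3/16354272688 ≈ 1.8344e-10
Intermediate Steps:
D(J, b) = 13/3 (D(J, b) = -4 - 10/6*(-5) = -4 - 10*⅙*(-5) = -4 - 5/3*(-5) = -4 + 25/3 = 13/3)
h = 5451416172 (h = 99777*54636 = 5451416172)
1/(h + (8053 + D(-61, 101))) = 1/(5451416172 + (8053 + 13/3)) = 1/(5451416172 + 24172/3) = 1/(16354272688/3) = 3/16354272688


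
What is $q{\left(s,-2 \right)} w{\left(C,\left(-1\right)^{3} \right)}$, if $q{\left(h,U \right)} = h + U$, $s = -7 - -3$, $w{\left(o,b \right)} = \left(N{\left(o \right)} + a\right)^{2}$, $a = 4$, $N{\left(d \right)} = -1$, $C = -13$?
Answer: $-54$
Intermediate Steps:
$w{\left(o,b \right)} = 9$ ($w{\left(o,b \right)} = \left(-1 + 4\right)^{2} = 3^{2} = 9$)
$s = -4$ ($s = -7 + 3 = -4$)
$q{\left(h,U \right)} = U + h$
$q{\left(s,-2 \right)} w{\left(C,\left(-1\right)^{3} \right)} = \left(-2 - 4\right) 9 = \left(-6\right) 9 = -54$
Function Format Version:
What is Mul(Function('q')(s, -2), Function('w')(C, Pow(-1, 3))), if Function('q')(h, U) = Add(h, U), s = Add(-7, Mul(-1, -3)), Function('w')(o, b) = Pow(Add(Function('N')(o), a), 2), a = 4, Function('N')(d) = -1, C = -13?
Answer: -54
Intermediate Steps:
Function('w')(o, b) = 9 (Function('w')(o, b) = Pow(Add(-1, 4), 2) = Pow(3, 2) = 9)
s = -4 (s = Add(-7, 3) = -4)
Function('q')(h, U) = Add(U, h)
Mul(Function('q')(s, -2), Function('w')(C, Pow(-1, 3))) = Mul(Add(-2, -4), 9) = Mul(-6, 9) = -54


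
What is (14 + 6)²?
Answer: 400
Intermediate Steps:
(14 + 6)² = 20² = 400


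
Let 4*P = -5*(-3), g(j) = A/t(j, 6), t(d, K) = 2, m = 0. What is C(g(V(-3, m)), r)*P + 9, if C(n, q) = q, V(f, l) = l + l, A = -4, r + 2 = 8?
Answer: 63/2 ≈ 31.500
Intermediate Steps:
r = 6 (r = -2 + 8 = 6)
V(f, l) = 2*l
g(j) = -2 (g(j) = -4/2 = -4*½ = -2)
P = 15/4 (P = (-5*(-3))/4 = (¼)*15 = 15/4 ≈ 3.7500)
C(g(V(-3, m)), r)*P + 9 = 6*(15/4) + 9 = 45/2 + 9 = 63/2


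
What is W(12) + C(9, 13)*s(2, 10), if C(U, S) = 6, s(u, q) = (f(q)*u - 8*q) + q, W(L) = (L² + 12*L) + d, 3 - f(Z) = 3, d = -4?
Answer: -136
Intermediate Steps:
f(Z) = 0 (f(Z) = 3 - 1*3 = 3 - 3 = 0)
W(L) = -4 + L² + 12*L (W(L) = (L² + 12*L) - 4 = -4 + L² + 12*L)
s(u, q) = -7*q (s(u, q) = (0*u - 8*q) + q = (0 - 8*q) + q = -8*q + q = -7*q)
W(12) + C(9, 13)*s(2, 10) = (-4 + 12² + 12*12) + 6*(-7*10) = (-4 + 144 + 144) + 6*(-70) = 284 - 420 = -136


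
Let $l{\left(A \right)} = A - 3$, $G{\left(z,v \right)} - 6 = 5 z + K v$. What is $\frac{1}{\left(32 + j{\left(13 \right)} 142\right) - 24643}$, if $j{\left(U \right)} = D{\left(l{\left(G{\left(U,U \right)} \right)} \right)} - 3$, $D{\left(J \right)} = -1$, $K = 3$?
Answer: $- \frac{1}{25179} \approx -3.9716 \cdot 10^{-5}$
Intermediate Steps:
$G{\left(z,v \right)} = 6 + 3 v + 5 z$ ($G{\left(z,v \right)} = 6 + \left(5 z + 3 v\right) = 6 + \left(3 v + 5 z\right) = 6 + 3 v + 5 z$)
$l{\left(A \right)} = -3 + A$
$j{\left(U \right)} = -4$ ($j{\left(U \right)} = -1 - 3 = -4$)
$\frac{1}{\left(32 + j{\left(13 \right)} 142\right) - 24643} = \frac{1}{\left(32 - 568\right) - 24643} = \frac{1}{-536 - 24643} = \frac{1}{-25179} = - \frac{1}{25179}$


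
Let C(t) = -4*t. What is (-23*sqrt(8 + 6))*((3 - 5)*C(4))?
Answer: -736*sqrt(14) ≈ -2753.9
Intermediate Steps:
(-23*sqrt(8 + 6))*((3 - 5)*C(4)) = (-23*sqrt(8 + 6))*((3 - 5)*(-4*4)) = (-23*sqrt(14))*(-2*(-16)) = -23*sqrt(14)*32 = -736*sqrt(14)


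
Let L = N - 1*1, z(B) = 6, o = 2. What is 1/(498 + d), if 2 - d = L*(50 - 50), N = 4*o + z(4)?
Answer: 1/500 ≈ 0.0020000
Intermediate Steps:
N = 14 (N = 4*2 + 6 = 8 + 6 = 14)
L = 13 (L = 14 - 1*1 = 14 - 1 = 13)
d = 2 (d = 2 - 13*(50 - 50) = 2 - 13*0 = 2 - 1*0 = 2 + 0 = 2)
1/(498 + d) = 1/(498 + 2) = 1/500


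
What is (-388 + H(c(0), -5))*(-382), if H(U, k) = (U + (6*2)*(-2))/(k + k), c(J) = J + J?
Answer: 736496/5 ≈ 1.4730e+5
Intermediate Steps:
c(J) = 2*J
H(U, k) = (-24 + U)/(2*k) (H(U, k) = (U + 12*(-2))/((2*k)) = (U - 24)*(1/(2*k)) = (-24 + U)*(1/(2*k)) = (-24 + U)/(2*k))
(-388 + H(c(0), -5))*(-382) = (-388 + (½)*(-24 + 2*0)/(-5))*(-382) = (-388 + (½)*(-⅕)*(-24 + 0))*(-382) = (-388 + (½)*(-⅕)*(-24))*(-382) = (-388 + 12/5)*(-382) = -1928/5*(-382) = 736496/5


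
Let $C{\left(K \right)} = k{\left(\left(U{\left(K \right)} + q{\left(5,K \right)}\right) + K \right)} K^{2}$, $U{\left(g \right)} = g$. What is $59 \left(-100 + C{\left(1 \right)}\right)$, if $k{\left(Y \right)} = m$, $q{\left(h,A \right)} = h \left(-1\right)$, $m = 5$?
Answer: $-5605$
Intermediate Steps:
$q{\left(h,A \right)} = - h$
$k{\left(Y \right)} = 5$
$C{\left(K \right)} = 5 K^{2}$
$59 \left(-100 + C{\left(1 \right)}\right) = 59 \left(-100 + 5 \cdot 1^{2}\right) = 59 \left(-100 + 5 \cdot 1\right) = 59 \left(-100 + 5\right) = 59 \left(-95\right) = -5605$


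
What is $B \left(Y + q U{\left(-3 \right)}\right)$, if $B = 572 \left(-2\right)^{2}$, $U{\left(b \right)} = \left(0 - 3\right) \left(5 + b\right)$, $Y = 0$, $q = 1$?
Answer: $-13728$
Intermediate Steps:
$U{\left(b \right)} = -15 - 3 b$ ($U{\left(b \right)} = - 3 \left(5 + b\right) = -15 - 3 b$)
$B = 2288$ ($B = 572 \cdot 4 = 2288$)
$B \left(Y + q U{\left(-3 \right)}\right) = 2288 \left(0 + 1 \left(-15 - -9\right)\right) = 2288 \left(0 + 1 \left(-15 + 9\right)\right) = 2288 \left(0 + 1 \left(-6\right)\right) = 2288 \left(0 - 6\right) = 2288 \left(-6\right) = -13728$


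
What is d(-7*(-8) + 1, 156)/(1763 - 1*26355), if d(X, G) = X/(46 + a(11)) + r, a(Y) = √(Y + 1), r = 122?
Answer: -129655/25870784 + 57*√3/25870784 ≈ -0.0050078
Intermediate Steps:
a(Y) = √(1 + Y)
d(X, G) = 122 + X/(46 + 2*√3) (d(X, G) = X/(46 + √(1 + 11)) + 122 = X/(46 + √12) + 122 = X/(46 + 2*√3) + 122 = 122 + X/(46 + 2*√3))
d(-7*(-8) + 1, 156)/(1763 - 1*26355) = (122 + 23*(-7*(-8) + 1)/1052 - (-7*(-8) + 1)*√3/1052)/(1763 - 1*26355) = (122 + 23*(56 + 1)/1052 - (56 + 1)*√3/1052)/(1763 - 26355) = (122 + (23/1052)*57 - 1/1052*57*√3)/(-24592) = (122 + 1311/1052 - 57*√3/1052)*(-1/24592) = (129655/1052 - 57*√3/1052)*(-1/24592) = -129655/25870784 + 57*√3/25870784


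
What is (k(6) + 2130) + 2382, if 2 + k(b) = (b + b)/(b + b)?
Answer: 4511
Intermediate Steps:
k(b) = -1 (k(b) = -2 + (b + b)/(b + b) = -2 + (2*b)/((2*b)) = -2 + (2*b)*(1/(2*b)) = -2 + 1 = -1)
(k(6) + 2130) + 2382 = (-1 + 2130) + 2382 = 2129 + 2382 = 4511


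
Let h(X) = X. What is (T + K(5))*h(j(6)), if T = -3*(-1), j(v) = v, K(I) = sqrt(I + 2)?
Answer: 18 + 6*sqrt(7) ≈ 33.875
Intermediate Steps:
K(I) = sqrt(2 + I)
T = 3
(T + K(5))*h(j(6)) = (3 + sqrt(2 + 5))*6 = (3 + sqrt(7))*6 = 18 + 6*sqrt(7)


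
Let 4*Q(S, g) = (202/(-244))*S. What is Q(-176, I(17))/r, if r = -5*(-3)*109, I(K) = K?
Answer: 2222/99735 ≈ 0.022279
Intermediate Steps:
Q(S, g) = -101*S/488 (Q(S, g) = ((202/(-244))*S)/4 = ((202*(-1/244))*S)/4 = (-101*S/122)/4 = -101*S/488)
r = 1635 (r = 15*109 = 1635)
Q(-176, I(17))/r = -101/488*(-176)/1635 = (2222/61)*(1/1635) = 2222/99735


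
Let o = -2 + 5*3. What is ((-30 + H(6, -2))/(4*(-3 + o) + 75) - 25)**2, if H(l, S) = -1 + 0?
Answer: 8444836/13225 ≈ 638.55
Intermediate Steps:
o = 13 (o = -2 + 15 = 13)
H(l, S) = -1
((-30 + H(6, -2))/(4*(-3 + o) + 75) - 25)**2 = ((-30 - 1)/(4*(-3 + 13) + 75) - 25)**2 = (-31/(4*10 + 75) - 25)**2 = (-31/(40 + 75) - 25)**2 = (-31/115 - 25)**2 = (-2906/115)**2 = 8444836/13225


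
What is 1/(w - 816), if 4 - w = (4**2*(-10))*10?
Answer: 1/788 ≈ 0.0012690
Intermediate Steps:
w = 1604 (w = 4 - 4**2*(-10)*10 = 4 - 16*(-10)*10 = 4 - (-160)*10 = 4 - 1*(-1600) = 4 + 1600 = 1604)
1/(w - 816) = 1/(1604 - 816) = 1/788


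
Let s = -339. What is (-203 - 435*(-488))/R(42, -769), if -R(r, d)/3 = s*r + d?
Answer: 212077/45021 ≈ 4.7106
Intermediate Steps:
R(r, d) = -3*d + 1017*r (R(r, d) = -3*(-339*r + d) = -3*(d - 339*r) = -3*d + 1017*r)
(-203 - 435*(-488))/R(42, -769) = (-203 - 435*(-488))/(-3*(-769) + 1017*42) = (-203 + 212280)/(2307 + 42714) = 212077/45021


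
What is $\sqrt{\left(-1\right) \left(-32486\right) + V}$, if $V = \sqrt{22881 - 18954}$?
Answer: $\sqrt{32486 + \sqrt{3927}} \approx 180.41$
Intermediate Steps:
$V = \sqrt{3927}$ ($V = \sqrt{22881 - 18954} = \sqrt{3927} \approx 62.666$)
$\sqrt{\left(-1\right) \left(-32486\right) + V} = \sqrt{\left(-1\right) \left(-32486\right) + \sqrt{3927}} = \sqrt{32486 + \sqrt{3927}}$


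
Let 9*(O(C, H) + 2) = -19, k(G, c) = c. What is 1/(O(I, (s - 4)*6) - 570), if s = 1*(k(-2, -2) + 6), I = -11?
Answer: -9/5167 ≈ -0.0017418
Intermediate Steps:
s = 4 (s = 1*(-2 + 6) = 1*4 = 4)
O(C, H) = -37/9 (O(C, H) = -2 + (1/9)*(-19) = -2 - 19/9 = -37/9)
1/(O(I, (s - 4)*6) - 570) = 1/(-37/9 - 570) = 1/(-5167/9) = -9/5167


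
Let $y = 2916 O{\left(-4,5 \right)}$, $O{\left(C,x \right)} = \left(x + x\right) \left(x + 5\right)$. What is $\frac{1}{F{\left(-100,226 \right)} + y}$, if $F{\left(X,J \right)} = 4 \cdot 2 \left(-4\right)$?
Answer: $\frac{1}{291568} \approx 3.4297 \cdot 10^{-6}$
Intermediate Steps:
$O{\left(C,x \right)} = 2 x \left(5 + x\right)$
$F{\left(X,J \right)} = -32$ ($F{\left(X,J \right)} = 8 \left(-4\right) = -32$)
$y = 291600$ ($y = 2916 \cdot 2 \cdot 5 \left(5 + 5\right) = 2916 \cdot 2 \cdot 5 \cdot 10 = 2916 \cdot 100 = 291600$)
$\frac{1}{F{\left(-100,226 \right)} + y} = \frac{1}{-32 + 291600} = \frac{1}{291568}$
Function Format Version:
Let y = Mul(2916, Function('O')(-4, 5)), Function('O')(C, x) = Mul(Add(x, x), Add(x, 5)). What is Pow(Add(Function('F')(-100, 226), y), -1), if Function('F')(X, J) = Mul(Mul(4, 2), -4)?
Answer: Rational(1, 291568) ≈ 3.4297e-6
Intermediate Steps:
Function('O')(C, x) = Mul(2, x, Add(5, x)) (Function('O')(C, x) = Mul(Mul(2, x), Add(5, x)) = Mul(2, x, Add(5, x)))
Function('F')(X, J) = -32 (Function('F')(X, J) = Mul(8, -4) = -32)
y = 291600 (y = Mul(2916, Mul(2, 5, Add(5, 5))) = Mul(2916, Mul(2, 5, 10)) = Mul(2916, 100) = 291600)
Pow(Add(Function('F')(-100, 226), y), -1) = Pow(Add(-32, 291600), -1) = Pow(291568, -1) = Rational(1, 291568)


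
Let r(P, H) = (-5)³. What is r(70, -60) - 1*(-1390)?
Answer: 1265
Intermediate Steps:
r(P, H) = -125
r(70, -60) - 1*(-1390) = -125 - 1*(-1390) = -125 + 1390 = 1265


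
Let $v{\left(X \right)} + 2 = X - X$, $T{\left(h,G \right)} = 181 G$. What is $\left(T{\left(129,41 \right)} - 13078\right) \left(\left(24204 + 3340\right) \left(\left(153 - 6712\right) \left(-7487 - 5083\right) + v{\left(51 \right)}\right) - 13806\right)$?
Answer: $-12846537348571682$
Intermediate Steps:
$v{\left(X \right)} = -2$ ($v{\left(X \right)} = -2 + \left(X - X\right) = -2 + 0 = -2$)
$\left(T{\left(129,41 \right)} - 13078\right) \left(\left(24204 + 3340\right) \left(\left(153 - 6712\right) \left(-7487 - 5083\right) + v{\left(51 \right)}\right) - 13806\right) = \left(181 \cdot 41 - 13078\right) \left(\left(24204 + 3340\right) \left(\left(153 - 6712\right) \left(-7487 - 5083\right) - 2\right) - 13806\right) = \left(7421 - 13078\right) \left(27544 \left(\left(-6559\right) \left(-12570\right) - 2\right) - 13806\right) = - 5657 \left(27544 \left(82446630 - 2\right) - 13806\right) = - 5657 \left(27544 \cdot 82446628 - 13806\right) = - 5657 \left(2270909921632 - 13806\right) = \left(-5657\right) 2270909907826 = -12846537348571682$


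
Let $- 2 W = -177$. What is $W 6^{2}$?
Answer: $3186$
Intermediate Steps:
$W = \frac{177}{2}$ ($W = \left(- \frac{1}{2}\right) \left(-177\right) = \frac{177}{2} \approx 88.5$)
$W 6^{2} = \frac{177 \cdot 6^{2}}{2} = \frac{177}{2} \cdot 36 = 3186$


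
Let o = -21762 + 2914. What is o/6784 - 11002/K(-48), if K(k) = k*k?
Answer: -461185/61056 ≈ -7.5535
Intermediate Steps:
o = -18848
K(k) = k**2
o/6784 - 11002/K(-48) = -18848/6784 - 11002/((-48)**2) = -18848*1/6784 - 11002/2304 = -589/212 - 11002*1/2304 = -589/212 - 5501/1152 = -461185/61056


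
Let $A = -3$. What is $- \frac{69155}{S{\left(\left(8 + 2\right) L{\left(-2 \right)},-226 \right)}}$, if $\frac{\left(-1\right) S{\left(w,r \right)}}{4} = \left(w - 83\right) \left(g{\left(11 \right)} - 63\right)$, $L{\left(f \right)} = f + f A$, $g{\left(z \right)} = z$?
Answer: $\frac{69155}{8944} \approx 7.732$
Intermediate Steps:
$L{\left(f \right)} = - 2 f$ ($L{\left(f \right)} = f + f \left(-3\right) = f - 3 f = - 2 f$)
$S{\left(w,r \right)} = -17264 + 208 w$ ($S{\left(w,r \right)} = - 4 \left(w - 83\right) \left(11 - 63\right) = - 4 \left(-83 + w\right) \left(-52\right) = - 4 \left(4316 - 52 w\right) = -17264 + 208 w$)
$- \frac{69155}{S{\left(\left(8 + 2\right) L{\left(-2 \right)},-226 \right)}} = - \frac{69155}{-17264 + 208 \left(8 + 2\right) \left(\left(-2\right) \left(-2\right)\right)} = - \frac{69155}{-17264 + 208 \cdot 10 \cdot 4} = - \frac{69155}{-17264 + 208 \cdot 40} = - \frac{69155}{-17264 + 8320} = - \frac{69155}{-8944} = \left(-69155\right) \left(- \frac{1}{8944}\right) = \frac{69155}{8944}$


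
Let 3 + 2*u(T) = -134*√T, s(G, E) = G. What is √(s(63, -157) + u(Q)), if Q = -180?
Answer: √(246 - 1608*I*√5)/2 ≈ 21.937 - 20.488*I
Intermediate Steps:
u(T) = -3/2 - 67*√T (u(T) = -3/2 + (-134*√T)/2 = -3/2 - 67*√T)
√(s(63, -157) + u(Q)) = √(63 + (-3/2 - 402*I*√5)) = √(123/2 - 402*I*√5)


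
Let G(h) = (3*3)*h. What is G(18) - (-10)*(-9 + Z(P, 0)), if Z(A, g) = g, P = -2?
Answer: 72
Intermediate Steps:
G(h) = 9*h
G(18) - (-10)*(-9 + Z(P, 0)) = 9*18 - (-10)*(-9 + 0) = 162 - (-10)*(-9) = 162 - 1*90 = 162 - 90 = 72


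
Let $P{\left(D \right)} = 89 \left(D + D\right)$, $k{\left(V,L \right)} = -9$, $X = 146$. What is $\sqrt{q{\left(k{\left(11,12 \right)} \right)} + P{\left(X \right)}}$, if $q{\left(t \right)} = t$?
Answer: $\sqrt{25979} \approx 161.18$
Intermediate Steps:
$P{\left(D \right)} = 178 D$ ($P{\left(D \right)} = 89 \cdot 2 D = 178 D$)
$\sqrt{q{\left(k{\left(11,12 \right)} \right)} + P{\left(X \right)}} = \sqrt{-9 + 178 \cdot 146} = \sqrt{-9 + 25988} = \sqrt{25979}$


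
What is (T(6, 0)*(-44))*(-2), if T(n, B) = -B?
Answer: 0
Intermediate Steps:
(T(6, 0)*(-44))*(-2) = (-1*0*(-44))*(-2) = (0*(-44))*(-2) = 0*(-2) = 0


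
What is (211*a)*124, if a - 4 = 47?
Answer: 1334364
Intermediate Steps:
a = 51 (a = 4 + 47 = 51)
(211*a)*124 = (211*51)*124 = 10761*124 = 1334364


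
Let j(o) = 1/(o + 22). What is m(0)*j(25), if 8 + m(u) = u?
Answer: -8/47 ≈ -0.17021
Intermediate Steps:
m(u) = -8 + u
j(o) = 1/(22 + o)
m(0)*j(25) = (-8 + 0)/(22 + 25) = -8/47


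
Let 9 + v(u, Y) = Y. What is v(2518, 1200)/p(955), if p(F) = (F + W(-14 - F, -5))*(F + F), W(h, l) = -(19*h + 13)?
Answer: 397/12321410 ≈ 3.2220e-5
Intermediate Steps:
W(h, l) = -13 - 19*h (W(h, l) = -(13 + 19*h) = -13 - 19*h)
p(F) = 2*F*(253 + 20*F) (p(F) = (F + (-13 - 19*(-14 - F)))*(F + F) = (F + (-13 + (266 + 19*F)))*(2*F) = (F + (253 + 19*F))*(2*F) = (253 + 20*F)*(2*F) = 2*F*(253 + 20*F))
v(u, Y) = -9 + Y
v(2518, 1200)/p(955) = (-9 + 1200)/((2*955*(253 + 20*955))) = 1191/((2*955*(253 + 19100))) = 1191/((2*955*19353)) = 1191/36964230 = 1191*(1/36964230) = 397/12321410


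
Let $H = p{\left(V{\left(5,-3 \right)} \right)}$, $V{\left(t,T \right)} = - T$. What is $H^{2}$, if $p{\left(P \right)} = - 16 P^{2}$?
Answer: $20736$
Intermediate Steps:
$H = -144$ ($H = - 16 \left(\left(-1\right) \left(-3\right)\right)^{2} = - 16 \cdot 3^{2} = \left(-16\right) 9 = -144$)
$H^{2} = \left(-144\right)^{2} = 20736$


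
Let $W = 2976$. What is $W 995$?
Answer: $2961120$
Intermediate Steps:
$W 995 = 2976 \cdot 995 = 2961120$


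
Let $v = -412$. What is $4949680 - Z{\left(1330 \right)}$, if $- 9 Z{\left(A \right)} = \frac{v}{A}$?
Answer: $\frac{29623834594}{5985} \approx 4.9497 \cdot 10^{6}$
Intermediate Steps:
$Z{\left(A \right)} = \frac{412}{9 A}$ ($Z{\left(A \right)} = - \frac{\left(-412\right) \frac{1}{A}}{9} = \frac{412}{9 A}$)
$4949680 - Z{\left(1330 \right)} = 4949680 - \frac{412}{9 \cdot 1330} = 4949680 - \frac{412}{9} \cdot \frac{1}{1330} = 4949680 - \frac{206}{5985} = \frac{29623834594}{5985}$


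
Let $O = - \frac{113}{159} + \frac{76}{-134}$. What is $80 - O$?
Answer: $\frac{865853}{10653} \approx 81.278$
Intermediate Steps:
$O = - \frac{13613}{10653}$ ($O = \left(-113\right) \frac{1}{159} + 76 \left(- \frac{1}{134}\right) = - \frac{113}{159} - \frac{38}{67} = - \frac{13613}{10653} \approx -1.2779$)
$80 - O = 80 - - \frac{13613}{10653} = 80 + \frac{13613}{10653} = \frac{865853}{10653}$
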